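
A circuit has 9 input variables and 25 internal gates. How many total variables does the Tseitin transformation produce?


The Tseitin transformation introduces one auxiliary variable per gate.
Total variables = inputs + gates = 9 + 25 = 34.

34


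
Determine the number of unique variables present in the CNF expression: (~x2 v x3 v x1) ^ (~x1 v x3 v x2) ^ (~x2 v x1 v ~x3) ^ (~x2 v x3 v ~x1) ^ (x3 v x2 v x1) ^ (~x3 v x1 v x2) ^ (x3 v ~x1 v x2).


Identify each distinct variable in the formula.
Variables found: x1, x2, x3.
Total distinct variables = 3.

3


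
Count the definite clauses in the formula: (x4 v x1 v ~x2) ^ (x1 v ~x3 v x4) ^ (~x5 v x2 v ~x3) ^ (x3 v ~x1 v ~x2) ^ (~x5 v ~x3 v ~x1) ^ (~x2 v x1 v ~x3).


A definite clause has exactly one positive literal.
Clause 1: 2 positive -> not definite
Clause 2: 2 positive -> not definite
Clause 3: 1 positive -> definite
Clause 4: 1 positive -> definite
Clause 5: 0 positive -> not definite
Clause 6: 1 positive -> definite
Definite clause count = 3.

3


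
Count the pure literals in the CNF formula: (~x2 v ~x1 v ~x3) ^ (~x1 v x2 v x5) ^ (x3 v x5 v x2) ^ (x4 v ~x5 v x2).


A pure literal appears in only one polarity across all clauses.
Pure literals: x1 (negative only), x4 (positive only).
Count = 2.

2


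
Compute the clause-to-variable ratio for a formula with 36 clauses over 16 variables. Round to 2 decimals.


Clause-to-variable ratio = clauses / variables.
36 / 16 = 2.25.

2.25


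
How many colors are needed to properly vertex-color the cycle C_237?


An odd cycle cannot be 2-colored: alternating two colors around the cycle returns to the start with a conflict.
Since 237 is odd, three colors are required (and three suffice).
Chromatic number = 3.

3


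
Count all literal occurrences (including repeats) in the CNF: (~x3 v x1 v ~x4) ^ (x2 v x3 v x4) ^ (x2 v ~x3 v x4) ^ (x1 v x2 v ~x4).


Clause lengths: 3, 3, 3, 3.
Sum = 3 + 3 + 3 + 3 = 12.

12


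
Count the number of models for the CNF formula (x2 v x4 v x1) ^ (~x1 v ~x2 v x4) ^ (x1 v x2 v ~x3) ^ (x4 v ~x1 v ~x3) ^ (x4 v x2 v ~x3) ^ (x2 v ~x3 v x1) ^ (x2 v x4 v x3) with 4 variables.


Enumerate all 16 truth assignments over 4 variables.
Test each against every clause.
Satisfying assignments found: 9.

9


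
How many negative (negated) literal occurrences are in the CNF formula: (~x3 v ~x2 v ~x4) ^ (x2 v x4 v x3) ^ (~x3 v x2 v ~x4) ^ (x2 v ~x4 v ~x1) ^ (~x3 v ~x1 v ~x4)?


Scan each clause for negated literals.
Clause 1: 3 negative; Clause 2: 0 negative; Clause 3: 2 negative; Clause 4: 2 negative; Clause 5: 3 negative.
Total negative literal occurrences = 10.

10


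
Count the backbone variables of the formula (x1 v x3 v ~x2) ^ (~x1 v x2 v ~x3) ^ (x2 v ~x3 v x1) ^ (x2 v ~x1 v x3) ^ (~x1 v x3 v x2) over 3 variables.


Find all satisfying assignments: 4 model(s).
Check which variables have the same value in every model.
No variable is fixed across all models.
Backbone size = 0.

0


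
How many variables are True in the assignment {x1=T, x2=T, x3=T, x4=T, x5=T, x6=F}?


The weight is the number of variables assigned True.
True variables: x1, x2, x3, x4, x5.
Weight = 5.

5


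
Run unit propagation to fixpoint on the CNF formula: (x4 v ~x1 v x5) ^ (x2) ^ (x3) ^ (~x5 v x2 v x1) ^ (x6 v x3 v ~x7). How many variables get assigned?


Unit propagation repeatedly assigns the literal in any unit clause, then simplifies.
Assignments in order: x2 = T, x3 = T.
No further unit clauses remain.
Total variables assigned = 2.

2


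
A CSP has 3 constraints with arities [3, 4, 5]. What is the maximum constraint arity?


The arities are: 3, 4, 5.
Scan for the maximum value.
Maximum arity = 5.

5


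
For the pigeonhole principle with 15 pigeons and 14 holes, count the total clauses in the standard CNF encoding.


The PHP encoding has two parts:
1) At-least-one-hole clauses: 15 (one per pigeon, each with 14 literals).
2) At-most-one-pigeon-per-hole clauses: 14 holes * C(15,2) = 14 * 105 = 1470.
Total clauses = 15 + 1470 = 1485.

1485


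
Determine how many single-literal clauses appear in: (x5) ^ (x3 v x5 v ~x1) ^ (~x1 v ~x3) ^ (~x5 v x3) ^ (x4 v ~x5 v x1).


A unit clause contains exactly one literal.
Unit clauses found: (x5).
Count = 1.

1


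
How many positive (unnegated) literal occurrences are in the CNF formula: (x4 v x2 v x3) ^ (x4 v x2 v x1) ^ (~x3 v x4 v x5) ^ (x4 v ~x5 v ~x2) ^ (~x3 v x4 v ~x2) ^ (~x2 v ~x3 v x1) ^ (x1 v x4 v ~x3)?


Scan each clause for unnegated literals.
Clause 1: 3 positive; Clause 2: 3 positive; Clause 3: 2 positive; Clause 4: 1 positive; Clause 5: 1 positive; Clause 6: 1 positive; Clause 7: 2 positive.
Total positive literal occurrences = 13.

13


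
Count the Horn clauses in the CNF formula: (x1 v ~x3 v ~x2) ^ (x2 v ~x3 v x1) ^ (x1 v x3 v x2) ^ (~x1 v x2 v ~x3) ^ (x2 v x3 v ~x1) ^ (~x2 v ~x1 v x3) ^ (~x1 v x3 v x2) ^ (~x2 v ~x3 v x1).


A Horn clause has at most one positive literal.
Clause 1: 1 positive lit(s) -> Horn
Clause 2: 2 positive lit(s) -> not Horn
Clause 3: 3 positive lit(s) -> not Horn
Clause 4: 1 positive lit(s) -> Horn
Clause 5: 2 positive lit(s) -> not Horn
Clause 6: 1 positive lit(s) -> Horn
Clause 7: 2 positive lit(s) -> not Horn
Clause 8: 1 positive lit(s) -> Horn
Total Horn clauses = 4.

4


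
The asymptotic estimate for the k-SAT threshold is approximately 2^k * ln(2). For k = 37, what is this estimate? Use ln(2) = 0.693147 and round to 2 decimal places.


Using the asymptotic formula: threshold ~ 2^k * ln(2).
2^37 = 137438953472.
137438953472 * 0.693147 = 95265398282.26.

95265398282.26


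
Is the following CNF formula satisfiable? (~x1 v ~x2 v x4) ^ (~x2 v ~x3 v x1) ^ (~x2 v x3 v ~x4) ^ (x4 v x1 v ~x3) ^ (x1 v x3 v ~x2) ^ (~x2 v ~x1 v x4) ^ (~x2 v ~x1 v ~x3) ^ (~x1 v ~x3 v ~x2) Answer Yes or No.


Check all 16 possible truth assignments.
Number of satisfying assignments found: 7.
The formula is satisfiable.

Yes


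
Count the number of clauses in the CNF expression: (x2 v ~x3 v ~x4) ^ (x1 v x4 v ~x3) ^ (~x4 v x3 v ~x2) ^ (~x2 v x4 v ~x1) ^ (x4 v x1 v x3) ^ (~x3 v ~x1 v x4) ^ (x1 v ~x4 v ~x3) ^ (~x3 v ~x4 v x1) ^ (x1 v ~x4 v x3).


Each group enclosed in parentheses joined by ^ is one clause.
Counting the conjuncts: 9 clauses.

9


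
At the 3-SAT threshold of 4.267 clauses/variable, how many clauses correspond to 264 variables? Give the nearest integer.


The 3-SAT phase transition occurs at approximately 4.267 clauses per variable.
m = 4.267 * 264 = 1126.488.
Rounded to nearest integer: 1126.

1126


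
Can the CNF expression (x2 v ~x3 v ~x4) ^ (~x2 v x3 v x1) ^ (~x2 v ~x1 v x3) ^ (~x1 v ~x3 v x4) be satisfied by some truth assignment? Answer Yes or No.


Check all 16 possible truth assignments.
Number of satisfying assignments found: 8.
The formula is satisfiable.

Yes


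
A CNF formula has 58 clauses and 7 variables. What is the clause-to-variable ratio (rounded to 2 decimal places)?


Clause-to-variable ratio = clauses / variables.
58 / 7 = 8.29.

8.29


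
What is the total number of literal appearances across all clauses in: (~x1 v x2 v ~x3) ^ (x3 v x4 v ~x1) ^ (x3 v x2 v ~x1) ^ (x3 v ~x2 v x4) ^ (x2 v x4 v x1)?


Clause lengths: 3, 3, 3, 3, 3.
Sum = 3 + 3 + 3 + 3 + 3 = 15.

15


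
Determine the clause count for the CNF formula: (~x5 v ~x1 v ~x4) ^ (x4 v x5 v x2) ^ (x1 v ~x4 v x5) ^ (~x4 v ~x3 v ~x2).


Each group enclosed in parentheses joined by ^ is one clause.
Counting the conjuncts: 4 clauses.

4


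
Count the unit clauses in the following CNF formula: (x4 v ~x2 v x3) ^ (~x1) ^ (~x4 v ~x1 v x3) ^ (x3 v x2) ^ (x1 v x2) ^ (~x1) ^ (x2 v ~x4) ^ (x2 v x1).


A unit clause contains exactly one literal.
Unit clauses found: (~x1), (~x1).
Count = 2.

2


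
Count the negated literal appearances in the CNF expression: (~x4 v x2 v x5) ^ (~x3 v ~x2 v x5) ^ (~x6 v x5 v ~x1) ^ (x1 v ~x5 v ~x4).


Scan each clause for negated literals.
Clause 1: 1 negative; Clause 2: 2 negative; Clause 3: 2 negative; Clause 4: 2 negative.
Total negative literal occurrences = 7.

7


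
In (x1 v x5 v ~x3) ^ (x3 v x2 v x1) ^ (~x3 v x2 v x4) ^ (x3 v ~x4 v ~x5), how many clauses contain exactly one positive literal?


A definite clause has exactly one positive literal.
Clause 1: 2 positive -> not definite
Clause 2: 3 positive -> not definite
Clause 3: 2 positive -> not definite
Clause 4: 1 positive -> definite
Definite clause count = 1.

1


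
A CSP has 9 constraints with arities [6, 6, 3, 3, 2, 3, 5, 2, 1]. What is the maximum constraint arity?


The arities are: 6, 6, 3, 3, 2, 3, 5, 2, 1.
Scan for the maximum value.
Maximum arity = 6.

6


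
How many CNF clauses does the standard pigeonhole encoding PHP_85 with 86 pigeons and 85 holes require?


The PHP encoding has two parts:
1) At-least-one-hole clauses: 86 (one per pigeon, each with 85 literals).
2) At-most-one-pigeon-per-hole clauses: 85 holes * C(86,2) = 85 * 3655 = 310675.
Total clauses = 86 + 310675 = 310761.

310761


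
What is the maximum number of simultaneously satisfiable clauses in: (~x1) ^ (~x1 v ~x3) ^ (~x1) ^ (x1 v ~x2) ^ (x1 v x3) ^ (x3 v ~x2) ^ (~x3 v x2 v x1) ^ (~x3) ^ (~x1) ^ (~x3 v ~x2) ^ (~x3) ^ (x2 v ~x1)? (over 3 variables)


Enumerate all 8 truth assignments.
For each, count how many of the 12 clauses are satisfied.
The formula is not fully satisfiable, so the maximum is below 12.
Maximum simultaneously satisfiable clauses = 11.

11


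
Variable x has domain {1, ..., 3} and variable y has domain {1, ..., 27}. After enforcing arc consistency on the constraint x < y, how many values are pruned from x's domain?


For the constraint x < y, x needs a supporting value in y's domain.
x can be at most 26 (one less than y's maximum).
Valid x values from domain: 3 out of 3.
Pruned = 3 - 3 = 0.

0


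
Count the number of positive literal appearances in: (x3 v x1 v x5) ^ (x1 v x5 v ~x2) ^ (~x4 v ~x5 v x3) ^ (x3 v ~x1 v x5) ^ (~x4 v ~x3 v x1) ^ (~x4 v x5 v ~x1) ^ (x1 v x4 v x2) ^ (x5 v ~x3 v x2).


Scan each clause for unnegated literals.
Clause 1: 3 positive; Clause 2: 2 positive; Clause 3: 1 positive; Clause 4: 2 positive; Clause 5: 1 positive; Clause 6: 1 positive; Clause 7: 3 positive; Clause 8: 2 positive.
Total positive literal occurrences = 15.

15


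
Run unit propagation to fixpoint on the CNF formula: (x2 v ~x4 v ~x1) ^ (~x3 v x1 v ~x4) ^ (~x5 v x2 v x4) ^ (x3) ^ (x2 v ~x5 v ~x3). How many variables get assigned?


Unit propagation repeatedly assigns the literal in any unit clause, then simplifies.
Assignments in order: x3 = T.
No further unit clauses remain.
Total variables assigned = 1.

1


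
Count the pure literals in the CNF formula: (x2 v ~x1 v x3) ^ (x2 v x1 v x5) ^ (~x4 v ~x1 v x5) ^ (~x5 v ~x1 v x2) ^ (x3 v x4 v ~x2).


A pure literal appears in only one polarity across all clauses.
Pure literals: x3 (positive only).
Count = 1.

1


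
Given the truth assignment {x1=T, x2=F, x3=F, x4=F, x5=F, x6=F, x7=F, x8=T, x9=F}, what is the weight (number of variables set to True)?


The weight is the number of variables assigned True.
True variables: x1, x8.
Weight = 2.

2


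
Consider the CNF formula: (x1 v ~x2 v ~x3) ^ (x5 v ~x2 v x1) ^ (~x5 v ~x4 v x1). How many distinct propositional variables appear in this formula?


Identify each distinct variable in the formula.
Variables found: x1, x2, x3, x4, x5.
Total distinct variables = 5.

5


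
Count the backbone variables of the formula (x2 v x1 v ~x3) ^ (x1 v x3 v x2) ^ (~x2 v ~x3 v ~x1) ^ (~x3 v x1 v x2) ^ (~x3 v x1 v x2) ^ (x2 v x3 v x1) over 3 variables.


Find all satisfying assignments: 5 model(s).
Check which variables have the same value in every model.
No variable is fixed across all models.
Backbone size = 0.

0


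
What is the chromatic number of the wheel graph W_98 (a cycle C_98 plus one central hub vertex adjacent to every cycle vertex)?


W_98 consists of the cycle C_98 together with a hub vertex adjacent to every cycle vertex.
The cycle C_98 needs 2 colors (even cycle -> 2).
The hub is adjacent to every cycle vertex, so it must receive a new color distinct from all of them.
Chromatic number = 2 + 1 = 3.

3


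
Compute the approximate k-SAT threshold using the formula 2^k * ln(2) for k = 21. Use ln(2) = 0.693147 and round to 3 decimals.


Using the asymptotic formula: threshold ~ 2^k * ln(2).
2^21 = 2097152.
2097152 * 0.693147 = 1453634.617.

1453634.617


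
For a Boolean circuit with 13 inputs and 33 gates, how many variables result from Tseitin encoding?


The Tseitin transformation introduces one auxiliary variable per gate.
Total variables = inputs + gates = 13 + 33 = 46.

46


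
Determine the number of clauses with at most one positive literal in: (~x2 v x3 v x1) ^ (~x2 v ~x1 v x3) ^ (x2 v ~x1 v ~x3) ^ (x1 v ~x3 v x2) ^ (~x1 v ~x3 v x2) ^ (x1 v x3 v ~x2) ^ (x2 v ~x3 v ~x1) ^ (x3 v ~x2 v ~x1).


A Horn clause has at most one positive literal.
Clause 1: 2 positive lit(s) -> not Horn
Clause 2: 1 positive lit(s) -> Horn
Clause 3: 1 positive lit(s) -> Horn
Clause 4: 2 positive lit(s) -> not Horn
Clause 5: 1 positive lit(s) -> Horn
Clause 6: 2 positive lit(s) -> not Horn
Clause 7: 1 positive lit(s) -> Horn
Clause 8: 1 positive lit(s) -> Horn
Total Horn clauses = 5.

5


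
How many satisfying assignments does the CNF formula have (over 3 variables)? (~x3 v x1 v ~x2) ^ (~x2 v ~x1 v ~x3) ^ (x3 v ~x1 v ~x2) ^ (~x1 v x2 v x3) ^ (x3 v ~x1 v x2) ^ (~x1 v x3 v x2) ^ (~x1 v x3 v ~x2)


Enumerate all 8 truth assignments over 3 variables.
Test each against every clause.
Satisfying assignments found: 4.

4


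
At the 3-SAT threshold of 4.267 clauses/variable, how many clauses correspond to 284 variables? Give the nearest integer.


The 3-SAT phase transition occurs at approximately 4.267 clauses per variable.
m = 4.267 * 284 = 1211.828.
Rounded to nearest integer: 1212.

1212


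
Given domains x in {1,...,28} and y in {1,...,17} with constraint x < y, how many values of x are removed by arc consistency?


For the constraint x < y, x needs a supporting value in y's domain.
x can be at most 16 (one less than y's maximum).
Valid x values from domain: 16 out of 28.
Pruned = 28 - 16 = 12.

12


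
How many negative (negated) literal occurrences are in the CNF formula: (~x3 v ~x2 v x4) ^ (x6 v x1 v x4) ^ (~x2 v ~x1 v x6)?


Scan each clause for negated literals.
Clause 1: 2 negative; Clause 2: 0 negative; Clause 3: 2 negative.
Total negative literal occurrences = 4.

4


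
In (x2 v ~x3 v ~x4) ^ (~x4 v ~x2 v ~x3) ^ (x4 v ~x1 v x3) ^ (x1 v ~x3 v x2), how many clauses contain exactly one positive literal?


A definite clause has exactly one positive literal.
Clause 1: 1 positive -> definite
Clause 2: 0 positive -> not definite
Clause 3: 2 positive -> not definite
Clause 4: 2 positive -> not definite
Definite clause count = 1.

1


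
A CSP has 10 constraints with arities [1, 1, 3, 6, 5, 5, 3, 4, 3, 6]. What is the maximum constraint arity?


The arities are: 1, 1, 3, 6, 5, 5, 3, 4, 3, 6.
Scan for the maximum value.
Maximum arity = 6.

6


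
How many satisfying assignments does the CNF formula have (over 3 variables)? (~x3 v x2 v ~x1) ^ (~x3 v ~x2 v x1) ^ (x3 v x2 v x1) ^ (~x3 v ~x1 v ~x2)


Enumerate all 8 truth assignments over 3 variables.
Test each against every clause.
Satisfying assignments found: 4.

4


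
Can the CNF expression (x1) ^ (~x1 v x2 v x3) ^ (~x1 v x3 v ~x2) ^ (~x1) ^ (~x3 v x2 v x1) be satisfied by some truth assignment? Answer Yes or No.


Check all 8 possible truth assignments.
Number of satisfying assignments found: 0.
The formula is unsatisfiable.

No


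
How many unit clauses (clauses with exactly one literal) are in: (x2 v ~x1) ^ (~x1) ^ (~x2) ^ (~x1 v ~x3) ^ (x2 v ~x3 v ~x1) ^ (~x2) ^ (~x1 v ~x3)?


A unit clause contains exactly one literal.
Unit clauses found: (~x1), (~x2), (~x2).
Count = 3.

3


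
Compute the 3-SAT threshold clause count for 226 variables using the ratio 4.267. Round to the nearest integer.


The 3-SAT phase transition occurs at approximately 4.267 clauses per variable.
m = 4.267 * 226 = 964.342.
Rounded to nearest integer: 964.

964


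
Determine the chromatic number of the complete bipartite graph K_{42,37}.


K_{42,37} is bipartite by definition: the two parts are independent sets, with every edge crossing between them.
Color all vertices in one part with color 1 and all vertices in the other part with color 2.
Since the graph has at least one edge, one color does not suffice.
Chromatic number = 2.

2


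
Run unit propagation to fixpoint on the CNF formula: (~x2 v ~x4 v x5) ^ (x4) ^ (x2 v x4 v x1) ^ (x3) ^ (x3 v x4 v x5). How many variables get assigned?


Unit propagation repeatedly assigns the literal in any unit clause, then simplifies.
Assignments in order: x4 = T, x3 = T.
No further unit clauses remain.
Total variables assigned = 2.

2


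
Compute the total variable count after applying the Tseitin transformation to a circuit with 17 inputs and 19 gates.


The Tseitin transformation introduces one auxiliary variable per gate.
Total variables = inputs + gates = 17 + 19 = 36.

36


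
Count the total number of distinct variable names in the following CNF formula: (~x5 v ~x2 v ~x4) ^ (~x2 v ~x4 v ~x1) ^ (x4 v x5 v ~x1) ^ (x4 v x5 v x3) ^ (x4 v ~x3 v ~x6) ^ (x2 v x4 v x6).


Identify each distinct variable in the formula.
Variables found: x1, x2, x3, x4, x5, x6.
Total distinct variables = 6.

6


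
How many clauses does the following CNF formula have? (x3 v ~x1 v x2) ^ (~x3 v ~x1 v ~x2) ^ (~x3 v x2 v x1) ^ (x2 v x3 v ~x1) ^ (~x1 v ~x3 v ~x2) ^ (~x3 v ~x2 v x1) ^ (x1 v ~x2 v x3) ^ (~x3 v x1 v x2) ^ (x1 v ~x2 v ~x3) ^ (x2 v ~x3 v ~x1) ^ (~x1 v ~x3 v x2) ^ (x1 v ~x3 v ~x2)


Each group enclosed in parentheses joined by ^ is one clause.
Counting the conjuncts: 12 clauses.

12


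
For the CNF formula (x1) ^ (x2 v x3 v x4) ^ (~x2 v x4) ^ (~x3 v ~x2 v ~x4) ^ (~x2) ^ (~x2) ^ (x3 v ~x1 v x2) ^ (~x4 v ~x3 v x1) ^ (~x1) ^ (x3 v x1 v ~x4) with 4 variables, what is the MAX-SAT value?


Enumerate all 16 truth assignments.
For each, count how many of the 10 clauses are satisfied.
The formula is not fully satisfiable, so the maximum is below 10.
Maximum simultaneously satisfiable clauses = 9.

9


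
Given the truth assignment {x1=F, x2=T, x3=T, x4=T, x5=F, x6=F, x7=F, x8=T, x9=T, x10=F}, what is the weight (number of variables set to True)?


The weight is the number of variables assigned True.
True variables: x2, x3, x4, x8, x9.
Weight = 5.

5


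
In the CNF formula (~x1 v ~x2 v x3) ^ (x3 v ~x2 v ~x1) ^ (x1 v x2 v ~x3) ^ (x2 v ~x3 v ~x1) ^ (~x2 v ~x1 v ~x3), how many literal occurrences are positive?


Scan each clause for unnegated literals.
Clause 1: 1 positive; Clause 2: 1 positive; Clause 3: 2 positive; Clause 4: 1 positive; Clause 5: 0 positive.
Total positive literal occurrences = 5.

5


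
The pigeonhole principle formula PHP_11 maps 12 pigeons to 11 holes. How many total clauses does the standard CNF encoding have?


The PHP encoding has two parts:
1) At-least-one-hole clauses: 12 (one per pigeon, each with 11 literals).
2) At-most-one-pigeon-per-hole clauses: 11 holes * C(12,2) = 11 * 66 = 726.
Total clauses = 12 + 726 = 738.

738


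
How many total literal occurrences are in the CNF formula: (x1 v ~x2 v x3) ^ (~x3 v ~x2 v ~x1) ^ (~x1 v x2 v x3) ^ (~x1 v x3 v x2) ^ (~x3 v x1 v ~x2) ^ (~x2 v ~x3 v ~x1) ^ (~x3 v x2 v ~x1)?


Clause lengths: 3, 3, 3, 3, 3, 3, 3.
Sum = 3 + 3 + 3 + 3 + 3 + 3 + 3 = 21.

21


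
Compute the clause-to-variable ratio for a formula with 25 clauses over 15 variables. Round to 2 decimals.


Clause-to-variable ratio = clauses / variables.
25 / 15 = 1.67.

1.67


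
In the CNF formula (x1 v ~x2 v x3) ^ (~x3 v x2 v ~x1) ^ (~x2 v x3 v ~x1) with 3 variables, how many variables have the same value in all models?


Find all satisfying assignments: 5 model(s).
Check which variables have the same value in every model.
No variable is fixed across all models.
Backbone size = 0.

0


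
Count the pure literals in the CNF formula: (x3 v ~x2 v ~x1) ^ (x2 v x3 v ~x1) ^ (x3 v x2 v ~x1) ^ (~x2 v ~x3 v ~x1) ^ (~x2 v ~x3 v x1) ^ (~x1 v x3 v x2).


A pure literal appears in only one polarity across all clauses.
No pure literals found.
Count = 0.

0


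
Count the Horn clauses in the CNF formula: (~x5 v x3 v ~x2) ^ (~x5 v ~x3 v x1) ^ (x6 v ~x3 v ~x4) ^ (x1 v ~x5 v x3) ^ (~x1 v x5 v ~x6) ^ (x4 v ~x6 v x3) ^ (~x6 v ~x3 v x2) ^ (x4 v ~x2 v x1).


A Horn clause has at most one positive literal.
Clause 1: 1 positive lit(s) -> Horn
Clause 2: 1 positive lit(s) -> Horn
Clause 3: 1 positive lit(s) -> Horn
Clause 4: 2 positive lit(s) -> not Horn
Clause 5: 1 positive lit(s) -> Horn
Clause 6: 2 positive lit(s) -> not Horn
Clause 7: 1 positive lit(s) -> Horn
Clause 8: 2 positive lit(s) -> not Horn
Total Horn clauses = 5.

5


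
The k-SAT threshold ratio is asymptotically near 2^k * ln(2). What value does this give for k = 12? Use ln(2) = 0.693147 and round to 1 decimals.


Using the asymptotic formula: threshold ~ 2^k * ln(2).
2^12 = 4096.
4096 * 0.693147 = 2839.1.

2839.1


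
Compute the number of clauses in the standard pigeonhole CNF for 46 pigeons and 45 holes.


The PHP encoding has two parts:
1) At-least-one-hole clauses: 46 (one per pigeon, each with 45 literals).
2) At-most-one-pigeon-per-hole clauses: 45 holes * C(46,2) = 45 * 1035 = 46575.
Total clauses = 46 + 46575 = 46621.

46621


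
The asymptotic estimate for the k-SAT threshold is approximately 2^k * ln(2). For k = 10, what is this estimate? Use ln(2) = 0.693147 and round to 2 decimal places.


Using the asymptotic formula: threshold ~ 2^k * ln(2).
2^10 = 1024.
1024 * 0.693147 = 709.78.

709.78


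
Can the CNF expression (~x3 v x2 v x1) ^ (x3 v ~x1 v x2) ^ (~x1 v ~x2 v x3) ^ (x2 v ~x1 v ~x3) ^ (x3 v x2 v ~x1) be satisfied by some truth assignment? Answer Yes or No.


Check all 8 possible truth assignments.
Number of satisfying assignments found: 4.
The formula is satisfiable.

Yes


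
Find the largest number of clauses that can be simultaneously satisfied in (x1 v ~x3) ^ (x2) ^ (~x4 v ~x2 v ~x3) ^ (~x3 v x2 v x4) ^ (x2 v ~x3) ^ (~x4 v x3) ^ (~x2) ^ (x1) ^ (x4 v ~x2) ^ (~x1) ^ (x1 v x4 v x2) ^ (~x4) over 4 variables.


Enumerate all 16 truth assignments.
For each, count how many of the 12 clauses are satisfied.
The formula is not fully satisfiable, so the maximum is below 12.
Maximum simultaneously satisfiable clauses = 10.

10


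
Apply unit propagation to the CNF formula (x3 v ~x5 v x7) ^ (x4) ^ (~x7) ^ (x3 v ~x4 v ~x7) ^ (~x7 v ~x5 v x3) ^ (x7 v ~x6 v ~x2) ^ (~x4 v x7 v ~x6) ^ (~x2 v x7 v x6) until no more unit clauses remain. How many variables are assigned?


Unit propagation repeatedly assigns the literal in any unit clause, then simplifies.
Assignments in order: x4 = T, x7 = F, x6 = F, x2 = F.
No further unit clauses remain.
Total variables assigned = 4.

4


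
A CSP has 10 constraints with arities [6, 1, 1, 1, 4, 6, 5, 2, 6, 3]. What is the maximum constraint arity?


The arities are: 6, 1, 1, 1, 4, 6, 5, 2, 6, 3.
Scan for the maximum value.
Maximum arity = 6.

6


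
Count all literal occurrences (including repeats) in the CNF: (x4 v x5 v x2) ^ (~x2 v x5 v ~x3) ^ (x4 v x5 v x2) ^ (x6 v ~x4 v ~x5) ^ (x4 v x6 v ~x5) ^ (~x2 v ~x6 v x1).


Clause lengths: 3, 3, 3, 3, 3, 3.
Sum = 3 + 3 + 3 + 3 + 3 + 3 = 18.

18


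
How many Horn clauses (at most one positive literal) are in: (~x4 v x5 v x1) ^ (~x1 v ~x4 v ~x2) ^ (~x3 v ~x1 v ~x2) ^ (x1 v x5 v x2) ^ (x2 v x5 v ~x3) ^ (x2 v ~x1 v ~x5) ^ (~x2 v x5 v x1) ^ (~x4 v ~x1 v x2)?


A Horn clause has at most one positive literal.
Clause 1: 2 positive lit(s) -> not Horn
Clause 2: 0 positive lit(s) -> Horn
Clause 3: 0 positive lit(s) -> Horn
Clause 4: 3 positive lit(s) -> not Horn
Clause 5: 2 positive lit(s) -> not Horn
Clause 6: 1 positive lit(s) -> Horn
Clause 7: 2 positive lit(s) -> not Horn
Clause 8: 1 positive lit(s) -> Horn
Total Horn clauses = 4.

4


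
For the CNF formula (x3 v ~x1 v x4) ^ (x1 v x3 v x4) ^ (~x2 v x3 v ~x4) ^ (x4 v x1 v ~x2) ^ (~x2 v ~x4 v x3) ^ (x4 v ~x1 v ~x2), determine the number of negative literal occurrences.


Scan each clause for negated literals.
Clause 1: 1 negative; Clause 2: 0 negative; Clause 3: 2 negative; Clause 4: 1 negative; Clause 5: 2 negative; Clause 6: 2 negative.
Total negative literal occurrences = 8.

8


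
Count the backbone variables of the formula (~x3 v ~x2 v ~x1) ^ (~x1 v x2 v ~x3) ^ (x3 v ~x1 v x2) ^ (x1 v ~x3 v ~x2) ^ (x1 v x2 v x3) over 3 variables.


Find all satisfying assignments: 3 model(s).
Check which variables have the same value in every model.
No variable is fixed across all models.
Backbone size = 0.

0


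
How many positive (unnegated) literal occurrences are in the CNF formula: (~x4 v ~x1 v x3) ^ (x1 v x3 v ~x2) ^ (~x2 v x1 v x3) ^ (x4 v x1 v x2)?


Scan each clause for unnegated literals.
Clause 1: 1 positive; Clause 2: 2 positive; Clause 3: 2 positive; Clause 4: 3 positive.
Total positive literal occurrences = 8.

8


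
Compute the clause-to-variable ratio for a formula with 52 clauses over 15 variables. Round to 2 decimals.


Clause-to-variable ratio = clauses / variables.
52 / 15 = 3.47.

3.47


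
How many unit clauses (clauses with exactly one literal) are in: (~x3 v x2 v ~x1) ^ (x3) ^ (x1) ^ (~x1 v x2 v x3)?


A unit clause contains exactly one literal.
Unit clauses found: (x3), (x1).
Count = 2.

2


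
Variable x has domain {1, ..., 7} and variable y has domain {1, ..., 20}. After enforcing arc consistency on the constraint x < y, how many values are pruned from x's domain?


For the constraint x < y, x needs a supporting value in y's domain.
x can be at most 19 (one less than y's maximum).
Valid x values from domain: 7 out of 7.
Pruned = 7 - 7 = 0.

0


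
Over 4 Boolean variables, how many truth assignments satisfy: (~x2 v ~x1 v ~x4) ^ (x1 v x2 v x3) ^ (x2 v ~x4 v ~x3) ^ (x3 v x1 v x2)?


Enumerate all 16 truth assignments over 4 variables.
Test each against every clause.
Satisfying assignments found: 10.

10


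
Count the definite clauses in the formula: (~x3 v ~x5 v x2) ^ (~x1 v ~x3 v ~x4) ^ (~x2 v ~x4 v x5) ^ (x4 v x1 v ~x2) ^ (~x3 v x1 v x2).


A definite clause has exactly one positive literal.
Clause 1: 1 positive -> definite
Clause 2: 0 positive -> not definite
Clause 3: 1 positive -> definite
Clause 4: 2 positive -> not definite
Clause 5: 2 positive -> not definite
Definite clause count = 2.

2


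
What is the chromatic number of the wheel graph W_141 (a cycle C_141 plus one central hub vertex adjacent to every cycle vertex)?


W_141 consists of the cycle C_141 together with a hub vertex adjacent to every cycle vertex.
The cycle C_141 needs 3 colors (odd cycle -> 3).
The hub is adjacent to every cycle vertex, so it must receive a new color distinct from all of them.
Chromatic number = 3 + 1 = 4.

4


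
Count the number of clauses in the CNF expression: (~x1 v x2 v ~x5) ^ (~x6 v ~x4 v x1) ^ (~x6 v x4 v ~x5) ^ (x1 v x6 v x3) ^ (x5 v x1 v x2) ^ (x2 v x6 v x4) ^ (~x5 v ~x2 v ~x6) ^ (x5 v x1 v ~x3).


Each group enclosed in parentheses joined by ^ is one clause.
Counting the conjuncts: 8 clauses.

8


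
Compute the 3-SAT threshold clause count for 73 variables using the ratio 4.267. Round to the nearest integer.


The 3-SAT phase transition occurs at approximately 4.267 clauses per variable.
m = 4.267 * 73 = 311.491.
Rounded to nearest integer: 311.

311


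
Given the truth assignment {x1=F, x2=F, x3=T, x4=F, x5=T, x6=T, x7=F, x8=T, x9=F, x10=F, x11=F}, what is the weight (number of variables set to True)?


The weight is the number of variables assigned True.
True variables: x3, x5, x6, x8.
Weight = 4.

4


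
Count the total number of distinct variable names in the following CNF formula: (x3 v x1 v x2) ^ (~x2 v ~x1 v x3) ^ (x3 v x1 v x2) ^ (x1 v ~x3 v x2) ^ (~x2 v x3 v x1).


Identify each distinct variable in the formula.
Variables found: x1, x2, x3.
Total distinct variables = 3.

3


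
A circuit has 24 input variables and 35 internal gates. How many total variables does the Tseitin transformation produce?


The Tseitin transformation introduces one auxiliary variable per gate.
Total variables = inputs + gates = 24 + 35 = 59.

59


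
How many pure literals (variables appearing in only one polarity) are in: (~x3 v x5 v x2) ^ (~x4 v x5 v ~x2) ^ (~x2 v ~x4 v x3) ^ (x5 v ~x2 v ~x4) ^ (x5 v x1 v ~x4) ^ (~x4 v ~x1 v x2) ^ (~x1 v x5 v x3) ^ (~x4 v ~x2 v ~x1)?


A pure literal appears in only one polarity across all clauses.
Pure literals: x4 (negative only), x5 (positive only).
Count = 2.

2


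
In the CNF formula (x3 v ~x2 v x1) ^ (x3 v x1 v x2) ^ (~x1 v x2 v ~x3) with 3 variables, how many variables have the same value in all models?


Find all satisfying assignments: 5 model(s).
Check which variables have the same value in every model.
No variable is fixed across all models.
Backbone size = 0.

0


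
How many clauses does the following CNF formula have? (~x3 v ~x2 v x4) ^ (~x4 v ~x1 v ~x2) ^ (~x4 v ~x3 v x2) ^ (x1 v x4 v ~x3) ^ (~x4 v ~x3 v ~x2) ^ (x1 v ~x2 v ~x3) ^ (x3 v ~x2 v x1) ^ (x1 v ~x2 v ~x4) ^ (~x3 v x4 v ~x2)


Each group enclosed in parentheses joined by ^ is one clause.
Counting the conjuncts: 9 clauses.

9


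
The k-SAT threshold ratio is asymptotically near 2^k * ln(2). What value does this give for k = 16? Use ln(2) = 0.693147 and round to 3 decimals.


Using the asymptotic formula: threshold ~ 2^k * ln(2).
2^16 = 65536.
65536 * 0.693147 = 45426.082.

45426.082


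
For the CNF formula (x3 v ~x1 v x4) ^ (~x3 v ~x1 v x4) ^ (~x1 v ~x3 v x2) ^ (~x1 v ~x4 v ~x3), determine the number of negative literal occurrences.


Scan each clause for negated literals.
Clause 1: 1 negative; Clause 2: 2 negative; Clause 3: 2 negative; Clause 4: 3 negative.
Total negative literal occurrences = 8.

8


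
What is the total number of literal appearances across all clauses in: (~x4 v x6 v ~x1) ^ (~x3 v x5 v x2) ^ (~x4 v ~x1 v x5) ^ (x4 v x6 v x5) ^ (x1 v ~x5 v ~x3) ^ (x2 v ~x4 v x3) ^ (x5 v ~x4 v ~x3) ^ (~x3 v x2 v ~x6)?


Clause lengths: 3, 3, 3, 3, 3, 3, 3, 3.
Sum = 3 + 3 + 3 + 3 + 3 + 3 + 3 + 3 = 24.

24


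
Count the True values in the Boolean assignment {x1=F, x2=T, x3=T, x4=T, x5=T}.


The weight is the number of variables assigned True.
True variables: x2, x3, x4, x5.
Weight = 4.

4


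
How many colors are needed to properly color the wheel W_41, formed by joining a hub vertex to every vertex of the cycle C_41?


W_41 consists of the cycle C_41 together with a hub vertex adjacent to every cycle vertex.
The cycle C_41 needs 3 colors (odd cycle -> 3).
The hub is adjacent to every cycle vertex, so it must receive a new color distinct from all of them.
Chromatic number = 3 + 1 = 4.

4


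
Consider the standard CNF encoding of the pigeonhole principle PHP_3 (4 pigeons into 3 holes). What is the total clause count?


The PHP encoding has two parts:
1) At-least-one-hole clauses: 4 (one per pigeon, each with 3 literals).
2) At-most-one-pigeon-per-hole clauses: 3 holes * C(4,2) = 3 * 6 = 18.
Total clauses = 4 + 18 = 22.

22


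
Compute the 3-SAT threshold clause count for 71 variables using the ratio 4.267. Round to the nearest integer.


The 3-SAT phase transition occurs at approximately 4.267 clauses per variable.
m = 4.267 * 71 = 302.957.
Rounded to nearest integer: 303.

303


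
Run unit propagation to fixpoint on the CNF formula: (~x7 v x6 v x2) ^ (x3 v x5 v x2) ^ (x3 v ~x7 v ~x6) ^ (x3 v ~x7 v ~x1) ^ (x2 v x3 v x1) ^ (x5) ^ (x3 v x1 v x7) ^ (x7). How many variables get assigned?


Unit propagation repeatedly assigns the literal in any unit clause, then simplifies.
Assignments in order: x5 = T, x7 = T.
No further unit clauses remain.
Total variables assigned = 2.

2


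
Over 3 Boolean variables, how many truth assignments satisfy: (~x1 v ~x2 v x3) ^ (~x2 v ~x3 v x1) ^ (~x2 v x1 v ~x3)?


Enumerate all 8 truth assignments over 3 variables.
Test each against every clause.
Satisfying assignments found: 6.

6


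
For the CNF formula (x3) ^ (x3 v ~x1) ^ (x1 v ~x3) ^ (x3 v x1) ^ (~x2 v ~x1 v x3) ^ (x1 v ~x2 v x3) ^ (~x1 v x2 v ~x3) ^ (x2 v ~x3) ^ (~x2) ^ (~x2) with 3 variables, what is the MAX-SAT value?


Enumerate all 8 truth assignments.
For each, count how many of the 10 clauses are satisfied.
The formula is not fully satisfiable, so the maximum is below 10.
Maximum simultaneously satisfiable clauses = 8.

8


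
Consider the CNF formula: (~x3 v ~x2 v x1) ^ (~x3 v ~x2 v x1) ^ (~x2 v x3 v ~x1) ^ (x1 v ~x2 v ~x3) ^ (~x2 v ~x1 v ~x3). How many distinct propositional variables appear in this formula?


Identify each distinct variable in the formula.
Variables found: x1, x2, x3.
Total distinct variables = 3.

3


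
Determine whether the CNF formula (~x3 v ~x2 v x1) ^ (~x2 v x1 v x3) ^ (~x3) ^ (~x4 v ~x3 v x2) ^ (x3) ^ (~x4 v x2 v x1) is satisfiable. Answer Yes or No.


Check all 16 possible truth assignments.
Number of satisfying assignments found: 0.
The formula is unsatisfiable.

No


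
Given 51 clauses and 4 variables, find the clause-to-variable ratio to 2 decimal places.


Clause-to-variable ratio = clauses / variables.
51 / 4 = 12.75.

12.75


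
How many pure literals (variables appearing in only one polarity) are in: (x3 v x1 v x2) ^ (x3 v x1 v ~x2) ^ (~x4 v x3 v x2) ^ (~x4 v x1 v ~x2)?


A pure literal appears in only one polarity across all clauses.
Pure literals: x1 (positive only), x3 (positive only), x4 (negative only).
Count = 3.

3


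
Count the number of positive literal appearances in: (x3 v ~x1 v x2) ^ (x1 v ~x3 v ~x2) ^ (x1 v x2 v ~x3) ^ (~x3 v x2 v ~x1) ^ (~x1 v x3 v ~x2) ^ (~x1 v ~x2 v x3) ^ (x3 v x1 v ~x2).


Scan each clause for unnegated literals.
Clause 1: 2 positive; Clause 2: 1 positive; Clause 3: 2 positive; Clause 4: 1 positive; Clause 5: 1 positive; Clause 6: 1 positive; Clause 7: 2 positive.
Total positive literal occurrences = 10.

10


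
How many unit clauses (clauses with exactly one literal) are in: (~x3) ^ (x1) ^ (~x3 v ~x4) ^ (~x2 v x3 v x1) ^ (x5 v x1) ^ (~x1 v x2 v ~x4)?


A unit clause contains exactly one literal.
Unit clauses found: (~x3), (x1).
Count = 2.

2


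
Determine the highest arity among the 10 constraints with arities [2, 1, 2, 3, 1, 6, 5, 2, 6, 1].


The arities are: 2, 1, 2, 3, 1, 6, 5, 2, 6, 1.
Scan for the maximum value.
Maximum arity = 6.

6


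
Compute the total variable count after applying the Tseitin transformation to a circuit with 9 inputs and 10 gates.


The Tseitin transformation introduces one auxiliary variable per gate.
Total variables = inputs + gates = 9 + 10 = 19.

19


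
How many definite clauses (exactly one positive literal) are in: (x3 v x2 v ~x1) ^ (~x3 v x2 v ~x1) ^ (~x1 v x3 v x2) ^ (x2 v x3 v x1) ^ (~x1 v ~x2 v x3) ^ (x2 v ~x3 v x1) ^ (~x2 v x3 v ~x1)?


A definite clause has exactly one positive literal.
Clause 1: 2 positive -> not definite
Clause 2: 1 positive -> definite
Clause 3: 2 positive -> not definite
Clause 4: 3 positive -> not definite
Clause 5: 1 positive -> definite
Clause 6: 2 positive -> not definite
Clause 7: 1 positive -> definite
Definite clause count = 3.

3


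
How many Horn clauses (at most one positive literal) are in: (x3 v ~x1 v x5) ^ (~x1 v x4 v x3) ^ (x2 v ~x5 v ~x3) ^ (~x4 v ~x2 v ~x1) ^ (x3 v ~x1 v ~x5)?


A Horn clause has at most one positive literal.
Clause 1: 2 positive lit(s) -> not Horn
Clause 2: 2 positive lit(s) -> not Horn
Clause 3: 1 positive lit(s) -> Horn
Clause 4: 0 positive lit(s) -> Horn
Clause 5: 1 positive lit(s) -> Horn
Total Horn clauses = 3.

3


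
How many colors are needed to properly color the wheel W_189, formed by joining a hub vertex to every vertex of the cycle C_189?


W_189 consists of the cycle C_189 together with a hub vertex adjacent to every cycle vertex.
The cycle C_189 needs 3 colors (odd cycle -> 3).
The hub is adjacent to every cycle vertex, so it must receive a new color distinct from all of them.
Chromatic number = 3 + 1 = 4.

4


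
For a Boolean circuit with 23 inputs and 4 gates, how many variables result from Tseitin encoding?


The Tseitin transformation introduces one auxiliary variable per gate.
Total variables = inputs + gates = 23 + 4 = 27.

27


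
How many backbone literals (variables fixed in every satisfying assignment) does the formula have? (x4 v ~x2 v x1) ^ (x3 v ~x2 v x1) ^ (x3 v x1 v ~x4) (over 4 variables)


Find all satisfying assignments: 12 model(s).
Check which variables have the same value in every model.
No variable is fixed across all models.
Backbone size = 0.

0


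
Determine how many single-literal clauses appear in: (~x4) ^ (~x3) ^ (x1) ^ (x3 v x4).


A unit clause contains exactly one literal.
Unit clauses found: (~x4), (~x3), (x1).
Count = 3.

3


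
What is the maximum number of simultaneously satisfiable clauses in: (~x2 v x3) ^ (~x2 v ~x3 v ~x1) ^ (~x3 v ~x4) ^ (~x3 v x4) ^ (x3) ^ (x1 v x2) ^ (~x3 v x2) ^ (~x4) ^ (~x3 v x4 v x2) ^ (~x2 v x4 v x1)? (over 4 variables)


Enumerate all 16 truth assignments.
For each, count how many of the 10 clauses are satisfied.
The formula is not fully satisfiable, so the maximum is below 10.
Maximum simultaneously satisfiable clauses = 9.

9


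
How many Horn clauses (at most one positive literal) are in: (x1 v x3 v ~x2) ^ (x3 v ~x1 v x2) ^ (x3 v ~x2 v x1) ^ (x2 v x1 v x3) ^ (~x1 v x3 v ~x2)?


A Horn clause has at most one positive literal.
Clause 1: 2 positive lit(s) -> not Horn
Clause 2: 2 positive lit(s) -> not Horn
Clause 3: 2 positive lit(s) -> not Horn
Clause 4: 3 positive lit(s) -> not Horn
Clause 5: 1 positive lit(s) -> Horn
Total Horn clauses = 1.

1


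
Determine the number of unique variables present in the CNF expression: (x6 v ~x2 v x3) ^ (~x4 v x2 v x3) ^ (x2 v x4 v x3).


Identify each distinct variable in the formula.
Variables found: x2, x3, x4, x6.
Total distinct variables = 4.

4


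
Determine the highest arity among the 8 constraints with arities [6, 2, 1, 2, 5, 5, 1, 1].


The arities are: 6, 2, 1, 2, 5, 5, 1, 1.
Scan for the maximum value.
Maximum arity = 6.

6


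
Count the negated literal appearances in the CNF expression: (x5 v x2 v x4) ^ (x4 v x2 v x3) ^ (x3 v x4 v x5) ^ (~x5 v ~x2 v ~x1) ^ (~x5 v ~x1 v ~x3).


Scan each clause for negated literals.
Clause 1: 0 negative; Clause 2: 0 negative; Clause 3: 0 negative; Clause 4: 3 negative; Clause 5: 3 negative.
Total negative literal occurrences = 6.

6


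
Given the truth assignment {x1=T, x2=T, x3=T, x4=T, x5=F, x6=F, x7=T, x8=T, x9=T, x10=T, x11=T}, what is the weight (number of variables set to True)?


The weight is the number of variables assigned True.
True variables: x1, x2, x3, x4, x7, x8, x9, x10, x11.
Weight = 9.

9


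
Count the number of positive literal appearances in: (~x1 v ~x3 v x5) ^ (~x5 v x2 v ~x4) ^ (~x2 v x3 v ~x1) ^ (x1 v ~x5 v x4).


Scan each clause for unnegated literals.
Clause 1: 1 positive; Clause 2: 1 positive; Clause 3: 1 positive; Clause 4: 2 positive.
Total positive literal occurrences = 5.

5


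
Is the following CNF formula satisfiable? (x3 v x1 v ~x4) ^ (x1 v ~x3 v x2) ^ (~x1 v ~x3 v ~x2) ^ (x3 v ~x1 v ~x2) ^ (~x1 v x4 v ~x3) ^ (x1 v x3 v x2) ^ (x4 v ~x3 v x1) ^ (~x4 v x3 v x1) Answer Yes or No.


Check all 16 possible truth assignments.
Number of satisfying assignments found: 5.
The formula is satisfiable.

Yes


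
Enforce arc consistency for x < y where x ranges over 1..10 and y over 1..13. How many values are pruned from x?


For the constraint x < y, x needs a supporting value in y's domain.
x can be at most 12 (one less than y's maximum).
Valid x values from domain: 10 out of 10.
Pruned = 10 - 10 = 0.

0


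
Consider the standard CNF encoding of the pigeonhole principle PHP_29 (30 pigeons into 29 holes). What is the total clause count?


The PHP encoding has two parts:
1) At-least-one-hole clauses: 30 (one per pigeon, each with 29 literals).
2) At-most-one-pigeon-per-hole clauses: 29 holes * C(30,2) = 29 * 435 = 12615.
Total clauses = 30 + 12615 = 12645.

12645
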